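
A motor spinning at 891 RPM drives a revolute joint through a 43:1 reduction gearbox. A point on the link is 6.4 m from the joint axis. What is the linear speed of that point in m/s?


omega_motor = 891 * 2*pi/60 = 93.3053 rad/s
omega_joint = omega_motor / 43 = 2.1699 rad/s
v = omega_joint * r = 2.1699 * 6.4
= 13.8873 m/s


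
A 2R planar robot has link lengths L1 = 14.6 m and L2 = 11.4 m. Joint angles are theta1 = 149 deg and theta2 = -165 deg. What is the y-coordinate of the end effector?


Convert angles to radians: theta1 = 2.6005, theta2 = -2.8798
y = L1*sin(theta1) + L2*sin(theta1+theta2)
y = 7.5196 + -3.1423
y = 4.3773


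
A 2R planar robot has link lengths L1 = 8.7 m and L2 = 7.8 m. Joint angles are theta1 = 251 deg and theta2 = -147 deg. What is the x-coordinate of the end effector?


Convert angles to radians: theta1 = 4.3808, theta2 = -2.5656
x = L1*cos(theta1) + L2*cos(theta1+theta2)
x = -2.8324 + -1.887
x = -4.7194


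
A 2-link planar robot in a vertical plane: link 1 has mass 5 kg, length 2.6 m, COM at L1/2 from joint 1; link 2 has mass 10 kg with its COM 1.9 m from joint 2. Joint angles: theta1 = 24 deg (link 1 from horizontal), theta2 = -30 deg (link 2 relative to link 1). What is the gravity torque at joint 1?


Horizontal distance from joint 1 to link-1 COM:
  x_c1 = (L1/2)*cos(t1) = 1.3 * 0.9135 = 1.1876 m
Horizontal distance from joint 1 to link-2 COM:
  x_c2 = L1*cos(t1) + Lc2*cos(t1+t2)
       = 2.6*0.9135 + 1.9*0.9945 = 4.2648 m
tau1 = m1*g*x_c1 + m2*g*x_c2
     = 5*9.81*1.1876 + 10*9.81*4.2648
     = 58.2522 + 418.3778
     = 476.6301 Nm


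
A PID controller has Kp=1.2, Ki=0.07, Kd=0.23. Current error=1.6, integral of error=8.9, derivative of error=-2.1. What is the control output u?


u = Kp*e + Ki*int(e) + Kd*de/dt
= 1.2*1.6 + 0.07*8.9 + 0.23*(-2.1)
= 1.92 + 0.623 + -0.483
= 2.06


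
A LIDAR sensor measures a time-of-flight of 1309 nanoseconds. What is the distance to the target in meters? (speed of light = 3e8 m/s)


tof = 1309 ns = 1.309e-06 s
dist = c * tof / 2
= 3e8 * 1.309e-06 / 2
= 196.35 m


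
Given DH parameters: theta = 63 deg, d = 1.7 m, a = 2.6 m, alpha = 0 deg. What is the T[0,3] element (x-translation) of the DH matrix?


T[0,3] = a * cos(theta)
= 2.6 * cos(63 deg)
= 2.6 * 0.454
= 1.1804


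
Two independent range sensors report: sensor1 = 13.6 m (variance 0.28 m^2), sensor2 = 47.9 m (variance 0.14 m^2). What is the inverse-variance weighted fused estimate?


w1 = (1/var1) / (1/var1 + 1/var2)
   = 3.5714 / (3.5714 + 7.1429) = 0.3333
w2 = 1 - w1 = 0.6667
fused = w1*s1 + w2*s2 = 4.5333 + 31.9333
= 36.4667 m


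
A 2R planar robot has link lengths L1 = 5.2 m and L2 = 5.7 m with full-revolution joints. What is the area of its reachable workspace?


r_max = L1 + L2 = 10.9 m
r_min = |L1 - L2| = 0.5 m
Area = pi*(r_max^2 - r_min^2)
= pi*(118.81 - 0.25)
= pi * 118.56
= 372.4672 m^2


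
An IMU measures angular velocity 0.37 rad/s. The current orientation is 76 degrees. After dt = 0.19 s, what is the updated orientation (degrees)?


delta_theta = w * dt = 0.37 * 0.19 = 0.0703 rad
= 4.0279 deg
theta_new = 76 + 4.0279 = 80.0279 deg


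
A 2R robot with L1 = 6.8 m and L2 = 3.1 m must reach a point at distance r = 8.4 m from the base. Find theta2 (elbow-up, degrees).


cos(theta2) = (r^2 - L1^2 - L2^2) / (2*L1*L2)
cos(theta2) = (70.56 - 46.24 - 9.61) / 42.16
cos(theta2) = 0.348909
theta2 = 69.5794 degrees


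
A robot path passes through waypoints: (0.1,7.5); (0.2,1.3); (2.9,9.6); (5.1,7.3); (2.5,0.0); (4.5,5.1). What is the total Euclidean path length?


Segment lengths:
  seg1 = sqrt((0.1)^2 + (-6.2)^2) = 6.2008
  seg2 = sqrt((2.7)^2 + (8.3)^2) = 8.7281
  seg3 = sqrt((2.2)^2 + (-2.3)^2) = 3.1828
  seg4 = sqrt((-2.6)^2 + (-7.3)^2) = 7.7492
  seg5 = sqrt((2.0)^2 + (5.1)^2) = 5.4781
Total = 31.339


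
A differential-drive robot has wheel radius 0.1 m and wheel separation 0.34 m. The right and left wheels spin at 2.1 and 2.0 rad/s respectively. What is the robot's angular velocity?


vR = r*wR = 0.1*2.1 = 0.21 m/s
vL = r*wL = 0.1*2.0 = 0.2 m/s
v = (vR+vL)/2 = 0.205 m/s
omega = (vR-vL)/L = 0.0294 rad/s
angular velocity = 0.0294 rad/s


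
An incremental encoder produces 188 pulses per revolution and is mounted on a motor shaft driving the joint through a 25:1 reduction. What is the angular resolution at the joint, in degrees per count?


counts per rev = 188
effective counts at joint = 188 * 25 = 4700
resolution = 360 / 4700
= 0.0766 deg/count


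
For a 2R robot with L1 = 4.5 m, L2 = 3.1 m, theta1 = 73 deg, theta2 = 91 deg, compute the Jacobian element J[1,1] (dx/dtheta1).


J[1,1] = -L1*sin(t1) - L2*sin(t1+t2)
= -4.5*sin(73) - 3.1*sin(164)
= -5.1578


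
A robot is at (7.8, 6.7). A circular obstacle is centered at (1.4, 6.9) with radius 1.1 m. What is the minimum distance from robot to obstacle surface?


center_dist = sqrt((7.8-1.4)^2 + (6.7-6.9)^2)
= sqrt(40.96 + 0.04)
= 6.4031
min_dist = center_dist - radius = 6.4031 - 1.1 = 5.3031 m


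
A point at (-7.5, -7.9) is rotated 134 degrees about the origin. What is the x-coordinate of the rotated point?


x' = x*cos(theta) - y*sin(theta)
cos(134 deg) = -0.6947, sin(134 deg) = 0.7193
x' = -7.5 * -0.6947 - -7.9 * 0.7193
= 5.2099 - -5.6828
= 10.8927


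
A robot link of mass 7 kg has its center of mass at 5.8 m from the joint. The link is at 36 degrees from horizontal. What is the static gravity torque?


tau = m*g*L*cos(angle)
= 7 * 9.81 * 5.8 * cos(36 deg)
= 7 * 9.81 * 5.8 * 0.809
= 322.2201 Nm


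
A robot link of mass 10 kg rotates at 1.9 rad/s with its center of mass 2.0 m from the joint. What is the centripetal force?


F = m * omega^2 * r
= 10 * 1.9^2 * 2.0
= 10 * 3.61 * 2.0
= 72.2 N


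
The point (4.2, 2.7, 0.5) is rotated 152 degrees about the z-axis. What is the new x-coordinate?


Rotation about z-axis: x' = x*cos(theta) - y*sin(theta)
= 4.2 * -0.8829 - 2.7 * 0.4695
= -4.976


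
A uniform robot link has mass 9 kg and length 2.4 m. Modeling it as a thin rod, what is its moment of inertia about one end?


I = (1/3) * m * L^2
= (1/3) * 9 * 2.4^2
= 0.333333 * 9 * 5.76
= 17.28 kg*m^2


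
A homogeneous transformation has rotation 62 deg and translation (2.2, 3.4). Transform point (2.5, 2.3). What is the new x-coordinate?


x' = cos(theta)*px - sin(theta)*py + tx
= 0.4695*2.5 - 0.8829*2.3 + 2.2
= 1.3429


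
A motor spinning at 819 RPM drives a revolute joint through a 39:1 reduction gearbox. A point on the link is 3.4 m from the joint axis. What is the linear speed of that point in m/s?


omega_motor = 819 * 2*pi/60 = 85.7655 rad/s
omega_joint = omega_motor / 39 = 2.1991 rad/s
v = omega_joint * r = 2.1991 * 3.4
= 7.477 m/s


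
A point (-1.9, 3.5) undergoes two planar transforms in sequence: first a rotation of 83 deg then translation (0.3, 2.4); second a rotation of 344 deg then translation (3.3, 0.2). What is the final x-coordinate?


After transform 1:
x1 = cos(83)*-1.9 - sin(83)*3.5 + 0.3 = -3.4055
y1 = sin(83)*-1.9 + cos(83)*3.5 + 2.4 = 0.9407
After transform 2:
x2 = cos(344)*-3.4055 - sin(344)*0.9407 + 3.3
= 0.2858


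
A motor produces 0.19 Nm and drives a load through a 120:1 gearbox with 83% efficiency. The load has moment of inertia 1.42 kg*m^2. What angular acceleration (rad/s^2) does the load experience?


tau_out = tau_motor * N * eta
= 0.19 * 120 * 0.83 = 18.924 Nm
alpha = tau_out / I = 18.924 / 1.42
= 13.3268 rad/s^2


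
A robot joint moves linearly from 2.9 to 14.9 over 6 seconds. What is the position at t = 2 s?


s = t/T = 2/6 = 0.3333
p(t) = p0 + (pf-p0)*s
= 2.9 + (14.9 - 2.9) * 0.3333
= 6.9


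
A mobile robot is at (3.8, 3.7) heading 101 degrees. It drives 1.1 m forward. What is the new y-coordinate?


y_new = y0 + d*sin(theta)
= 3.7 + 1.1*sin(101)
= 3.7 + 1.0798
= 4.7798


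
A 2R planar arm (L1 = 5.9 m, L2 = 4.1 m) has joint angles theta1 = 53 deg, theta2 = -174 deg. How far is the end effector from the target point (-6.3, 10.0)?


End effector via forward kinematics:
x = L1*cos(t1) + L2*cos(t1+t2) = 1.4391
y = L1*sin(t1) + L2*sin(t1+t2) = 1.1976
Distance to target:
d = sqrt((-6.3 - 1.4391)^2 + (10.0 - 1.1976)^2)
= sqrt(59.8929 + 77.4829)
= 11.7207 m


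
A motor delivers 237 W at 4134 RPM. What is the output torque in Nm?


omega = 4134 * 2*pi/60 = 432.9115 rad/s
tau = P / omega = 237 / 432.9115
= 0.5475 Nm


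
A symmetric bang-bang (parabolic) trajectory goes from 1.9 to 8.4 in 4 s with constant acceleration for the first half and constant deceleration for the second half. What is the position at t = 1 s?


Symmetric rest-to-rest: each phase covers (pf-p0)/2 in time T/2. 0.5*a*(T/2)^2 = (pf-p0)/2 => a = 4*(pf-p0)/T^2
a = 4*(8.4-1.9)/4^2 = 1.625
t = 1 is in the acceleration phase (t <= T/2).
p = p0 + 0.5*a*t^2 = 1.9 + 0.5*1.625*1^2
= 2.7125


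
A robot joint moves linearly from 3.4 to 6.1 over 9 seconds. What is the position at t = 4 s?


s = t/T = 4/9 = 0.4444
p(t) = p0 + (pf-p0)*s
= 3.4 + (6.1 - 3.4) * 0.4444
= 4.6


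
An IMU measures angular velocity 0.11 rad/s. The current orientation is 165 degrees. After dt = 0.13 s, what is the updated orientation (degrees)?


delta_theta = w * dt = 0.11 * 0.13 = 0.0143 rad
= 0.8193 deg
theta_new = 165 + 0.8193 = 165.8193 deg


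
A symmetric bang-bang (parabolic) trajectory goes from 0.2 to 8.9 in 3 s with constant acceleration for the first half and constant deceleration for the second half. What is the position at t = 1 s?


Symmetric rest-to-rest: each phase covers (pf-p0)/2 in time T/2. 0.5*a*(T/2)^2 = (pf-p0)/2 => a = 4*(pf-p0)/T^2
a = 4*(8.9-0.2)/3^2 = 3.8667
t = 1 is in the acceleration phase (t <= T/2).
p = p0 + 0.5*a*t^2 = 0.2 + 0.5*3.8667*1^2
= 2.1333


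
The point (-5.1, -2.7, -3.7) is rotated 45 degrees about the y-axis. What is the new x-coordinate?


Rotation about y-axis: x' = x*cos(theta) + z*sin(theta)
= -5.1 * 0.7071 + -3.7 * 0.7071
= -6.2225


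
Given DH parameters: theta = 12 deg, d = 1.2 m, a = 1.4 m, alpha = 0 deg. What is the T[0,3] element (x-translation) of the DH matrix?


T[0,3] = a * cos(theta)
= 1.4 * cos(12 deg)
= 1.4 * 0.9781
= 1.3694


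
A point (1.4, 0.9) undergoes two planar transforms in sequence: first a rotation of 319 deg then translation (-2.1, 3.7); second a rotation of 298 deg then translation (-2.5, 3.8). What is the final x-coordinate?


After transform 1:
x1 = cos(319)*1.4 - sin(319)*0.9 + -2.1 = -0.453
y1 = sin(319)*1.4 + cos(319)*0.9 + 3.7 = 3.4608
After transform 2:
x2 = cos(298)*-0.453 - sin(298)*3.4608 + -2.5
= 0.343


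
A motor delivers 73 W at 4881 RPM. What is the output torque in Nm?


omega = 4881 * 2*pi/60 = 511.1371 rad/s
tau = P / omega = 73 / 511.1371
= 0.1428 Nm


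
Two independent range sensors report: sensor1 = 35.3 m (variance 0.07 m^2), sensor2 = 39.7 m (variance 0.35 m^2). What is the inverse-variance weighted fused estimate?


w1 = (1/var1) / (1/var1 + 1/var2)
   = 14.2857 / (14.2857 + 2.8571) = 0.8333
w2 = 1 - w1 = 0.1667
fused = w1*s1 + w2*s2 = 29.4167 + 6.6167
= 36.0333 m


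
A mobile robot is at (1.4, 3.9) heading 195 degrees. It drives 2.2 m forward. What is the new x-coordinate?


x_new = x0 + d*cos(theta)
= 1.4 + 2.2*cos(195)
= 1.4 + -2.125
= -0.725


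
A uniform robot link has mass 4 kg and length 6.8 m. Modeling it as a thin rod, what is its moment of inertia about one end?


I = (1/3) * m * L^2
= (1/3) * 4 * 6.8^2
= 0.333333 * 4 * 46.24
= 61.6533 kg*m^2


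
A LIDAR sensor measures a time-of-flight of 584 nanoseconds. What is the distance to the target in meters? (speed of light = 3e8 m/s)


tof = 584 ns = 5.84e-07 s
dist = c * tof / 2
= 3e8 * 5.84e-07 / 2
= 87.6 m


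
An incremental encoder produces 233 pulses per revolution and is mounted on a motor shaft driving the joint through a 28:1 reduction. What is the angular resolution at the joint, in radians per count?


counts per rev = 233
effective counts at joint = 233 * 28 = 6524
resolution = 2*pi / 6524
= 9.6309e-04 rad/count


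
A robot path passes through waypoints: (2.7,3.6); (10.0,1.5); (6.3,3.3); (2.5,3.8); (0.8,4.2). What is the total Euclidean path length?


Segment lengths:
  seg1 = sqrt((7.3)^2 + (-2.1)^2) = 7.5961
  seg2 = sqrt((-3.7)^2 + (1.8)^2) = 4.1146
  seg3 = sqrt((-3.8)^2 + (0.5)^2) = 3.8328
  seg4 = sqrt((-1.7)^2 + (0.4)^2) = 1.7464
Total = 17.2898


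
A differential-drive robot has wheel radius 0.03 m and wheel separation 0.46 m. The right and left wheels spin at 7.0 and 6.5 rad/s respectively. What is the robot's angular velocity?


vR = r*wR = 0.03*7.0 = 0.21 m/s
vL = r*wL = 0.03*6.5 = 0.195 m/s
v = (vR+vL)/2 = 0.2025 m/s
omega = (vR-vL)/L = 0.0326 rad/s
angular velocity = 0.0326 rad/s


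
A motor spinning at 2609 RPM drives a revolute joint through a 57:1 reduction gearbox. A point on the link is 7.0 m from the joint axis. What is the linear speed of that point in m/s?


omega_motor = 2609 * 2*pi/60 = 273.2138 rad/s
omega_joint = omega_motor / 57 = 4.7932 rad/s
v = omega_joint * r = 4.7932 * 7.0
= 33.5526 m/s


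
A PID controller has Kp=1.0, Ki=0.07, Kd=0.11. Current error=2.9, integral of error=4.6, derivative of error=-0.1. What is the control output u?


u = Kp*e + Ki*int(e) + Kd*de/dt
= 1.0*2.9 + 0.07*4.6 + 0.11*(-0.1)
= 2.9 + 0.322 + -0.011
= 3.211


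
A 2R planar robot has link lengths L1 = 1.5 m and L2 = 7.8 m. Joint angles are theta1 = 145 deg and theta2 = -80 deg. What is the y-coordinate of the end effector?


Convert angles to radians: theta1 = 2.5307, theta2 = -1.3963
y = L1*sin(theta1) + L2*sin(theta1+theta2)
y = 0.8604 + 7.0692
y = 7.9296


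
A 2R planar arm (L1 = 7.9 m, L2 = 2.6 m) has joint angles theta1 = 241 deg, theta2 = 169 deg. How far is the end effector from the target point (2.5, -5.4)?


End effector via forward kinematics:
x = L1*cos(t1) + L2*cos(t1+t2) = -2.1587
y = L1*sin(t1) + L2*sin(t1+t2) = -4.9178
Distance to target:
d = sqrt((2.5 - -2.1587)^2 + (-5.4 - -4.9178)^2)
= sqrt(21.7039 + 0.2325)
= 4.6836 m


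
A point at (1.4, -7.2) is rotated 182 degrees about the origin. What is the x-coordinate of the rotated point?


x' = x*cos(theta) - y*sin(theta)
cos(182 deg) = -0.9994, sin(182 deg) = -0.0349
x' = 1.4 * -0.9994 - -7.2 * -0.0349
= -1.3991 - 0.2513
= -1.6504


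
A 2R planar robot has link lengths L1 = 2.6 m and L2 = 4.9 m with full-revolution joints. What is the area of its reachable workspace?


r_max = L1 + L2 = 7.5 m
r_min = |L1 - L2| = 2.3 m
Area = pi*(r_max^2 - r_min^2)
= pi*(56.25 - 5.29)
= pi * 50.96
= 160.0956 m^2


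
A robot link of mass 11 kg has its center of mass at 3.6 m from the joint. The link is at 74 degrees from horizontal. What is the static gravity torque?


tau = m*g*L*cos(angle)
= 11 * 9.81 * 3.6 * cos(74 deg)
= 11 * 9.81 * 3.6 * 0.2756
= 107.0785 Nm


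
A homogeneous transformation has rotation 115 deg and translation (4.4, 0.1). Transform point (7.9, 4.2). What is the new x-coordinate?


x' = cos(theta)*px - sin(theta)*py + tx
= -0.4226*7.9 - 0.9063*4.2 + 4.4
= -2.7452


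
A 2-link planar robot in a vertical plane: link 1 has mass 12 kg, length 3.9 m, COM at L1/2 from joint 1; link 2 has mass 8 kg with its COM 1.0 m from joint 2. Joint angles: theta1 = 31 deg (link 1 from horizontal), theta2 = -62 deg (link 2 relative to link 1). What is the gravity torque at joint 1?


Horizontal distance from joint 1 to link-1 COM:
  x_c1 = (L1/2)*cos(t1) = 1.95 * 0.8572 = 1.6715 m
Horizontal distance from joint 1 to link-2 COM:
  x_c2 = L1*cos(t1) + Lc2*cos(t1+t2)
       = 3.9*0.8572 + 1.0*0.8572 = 4.2001 m
tau1 = m1*g*x_c1 + m2*g*x_c2
     = 12*9.81*1.6715 + 8*9.81*4.2001
     = 196.7662 + 329.6254
     = 526.3916 Nm


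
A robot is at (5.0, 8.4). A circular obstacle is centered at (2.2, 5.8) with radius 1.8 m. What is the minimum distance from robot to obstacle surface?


center_dist = sqrt((5.0-2.2)^2 + (8.4-5.8)^2)
= sqrt(7.84 + 6.76)
= 3.821
min_dist = center_dist - radius = 3.821 - 1.8 = 2.021 m


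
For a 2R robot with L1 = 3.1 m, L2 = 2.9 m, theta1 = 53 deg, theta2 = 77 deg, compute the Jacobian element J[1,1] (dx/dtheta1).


J[1,1] = -L1*sin(t1) - L2*sin(t1+t2)
= -3.1*sin(53) - 2.9*sin(130)
= -4.6973


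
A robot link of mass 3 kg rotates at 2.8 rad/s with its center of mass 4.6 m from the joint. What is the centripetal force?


F = m * omega^2 * r
= 3 * 2.8^2 * 4.6
= 3 * 7.84 * 4.6
= 108.192 N


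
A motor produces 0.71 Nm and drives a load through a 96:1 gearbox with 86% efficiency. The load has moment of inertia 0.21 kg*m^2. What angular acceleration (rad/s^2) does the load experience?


tau_out = tau_motor * N * eta
= 0.71 * 96 * 0.86 = 58.6176 Nm
alpha = tau_out / I = 58.6176 / 0.21
= 279.1314 rad/s^2


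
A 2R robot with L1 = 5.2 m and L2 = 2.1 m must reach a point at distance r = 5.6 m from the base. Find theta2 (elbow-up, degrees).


cos(theta2) = (r^2 - L1^2 - L2^2) / (2*L1*L2)
cos(theta2) = (31.36 - 27.04 - 4.41) / 21.84
cos(theta2) = -0.004121
theta2 = 90.2361 degrees


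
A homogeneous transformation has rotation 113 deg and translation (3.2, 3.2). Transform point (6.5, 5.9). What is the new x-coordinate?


x' = cos(theta)*px - sin(theta)*py + tx
= -0.3907*6.5 - 0.9205*5.9 + 3.2
= -4.7707


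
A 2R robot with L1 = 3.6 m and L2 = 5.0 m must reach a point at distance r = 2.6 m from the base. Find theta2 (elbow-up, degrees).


cos(theta2) = (r^2 - L1^2 - L2^2) / (2*L1*L2)
cos(theta2) = (6.76 - 12.96 - 25.0) / 36.0
cos(theta2) = -0.866667
theta2 = 150.0736 degrees


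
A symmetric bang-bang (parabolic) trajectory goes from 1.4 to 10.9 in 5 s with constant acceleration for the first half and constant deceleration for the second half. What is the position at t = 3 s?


Symmetric rest-to-rest: each phase covers (pf-p0)/2 in time T/2. 0.5*a*(T/2)^2 = (pf-p0)/2 => a = 4*(pf-p0)/T^2
a = 4*(10.9-1.4)/5^2 = 1.52
t = 3 is in the deceleration phase (t > T/2).
p = pf - 0.5*a*(T-t)^2 = 10.9 - 0.5*1.52*2^2
= 7.86


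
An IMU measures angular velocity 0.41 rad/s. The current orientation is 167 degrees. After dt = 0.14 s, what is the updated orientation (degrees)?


delta_theta = w * dt = 0.41 * 0.14 = 0.0574 rad
= 3.2888 deg
theta_new = 167 + 3.2888 = 170.2888 deg


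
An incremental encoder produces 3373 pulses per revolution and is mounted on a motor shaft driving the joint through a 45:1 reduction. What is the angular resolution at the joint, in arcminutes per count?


counts per rev = 3373
effective counts at joint = 3373 * 45 = 151785
resolution = 360*60 / 151785
= 0.1423 arcmin/count


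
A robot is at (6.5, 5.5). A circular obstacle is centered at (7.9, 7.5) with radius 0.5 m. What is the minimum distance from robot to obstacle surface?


center_dist = sqrt((6.5-7.9)^2 + (5.5-7.5)^2)
= sqrt(1.96 + 4.0)
= 2.4413
min_dist = center_dist - radius = 2.4413 - 0.5 = 1.9413 m


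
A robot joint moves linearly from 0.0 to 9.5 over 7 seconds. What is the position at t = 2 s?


s = t/T = 2/7 = 0.2857
p(t) = p0 + (pf-p0)*s
= 0.0 + (9.5 - 0.0) * 0.2857
= 2.7143


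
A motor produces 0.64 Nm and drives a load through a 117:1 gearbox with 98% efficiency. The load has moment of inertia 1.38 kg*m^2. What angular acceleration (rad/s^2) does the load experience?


tau_out = tau_motor * N * eta
= 0.64 * 117 * 0.98 = 73.3824 Nm
alpha = tau_out / I = 73.3824 / 1.38
= 53.1757 rad/s^2


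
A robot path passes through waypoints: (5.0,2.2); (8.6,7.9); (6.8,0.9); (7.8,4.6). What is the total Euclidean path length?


Segment lengths:
  seg1 = sqrt((3.6)^2 + (5.7)^2) = 6.7417
  seg2 = sqrt((-1.8)^2 + (-7.0)^2) = 7.2277
  seg3 = sqrt((1.0)^2 + (3.7)^2) = 3.8328
Total = 17.8021


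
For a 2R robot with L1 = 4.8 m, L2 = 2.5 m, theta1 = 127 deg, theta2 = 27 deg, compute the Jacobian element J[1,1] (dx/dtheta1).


J[1,1] = -L1*sin(t1) - L2*sin(t1+t2)
= -4.8*sin(127) - 2.5*sin(154)
= -4.9294


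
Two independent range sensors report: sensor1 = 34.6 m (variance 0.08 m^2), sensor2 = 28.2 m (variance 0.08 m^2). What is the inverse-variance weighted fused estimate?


w1 = (1/var1) / (1/var1 + 1/var2)
   = 12.5 / (12.5 + 12.5) = 0.5
w2 = 1 - w1 = 0.5
fused = w1*s1 + w2*s2 = 17.3 + 14.1
= 31.4 m


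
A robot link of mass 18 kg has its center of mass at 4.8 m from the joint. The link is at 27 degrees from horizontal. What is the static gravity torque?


tau = m*g*L*cos(angle)
= 18 * 9.81 * 4.8 * cos(27 deg)
= 18 * 9.81 * 4.8 * 0.891
= 755.2029 Nm


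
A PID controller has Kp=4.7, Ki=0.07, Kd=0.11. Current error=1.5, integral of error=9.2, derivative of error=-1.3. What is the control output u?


u = Kp*e + Ki*int(e) + Kd*de/dt
= 4.7*1.5 + 0.07*9.2 + 0.11*(-1.3)
= 7.05 + 0.644 + -0.143
= 7.551


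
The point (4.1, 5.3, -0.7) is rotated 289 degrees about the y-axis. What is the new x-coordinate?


Rotation about y-axis: x' = x*cos(theta) + z*sin(theta)
= 4.1 * 0.3256 + -0.7 * -0.9455
= 1.9967


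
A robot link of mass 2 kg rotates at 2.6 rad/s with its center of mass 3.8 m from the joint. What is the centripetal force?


F = m * omega^2 * r
= 2 * 2.6^2 * 3.8
= 2 * 6.76 * 3.8
= 51.376 N


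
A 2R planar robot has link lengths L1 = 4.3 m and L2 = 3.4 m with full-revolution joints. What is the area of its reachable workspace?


r_max = L1 + L2 = 7.7 m
r_min = |L1 - L2| = 0.9 m
Area = pi*(r_max^2 - r_min^2)
= pi*(59.29 - 0.81)
= pi * 58.48
= 183.7203 m^2


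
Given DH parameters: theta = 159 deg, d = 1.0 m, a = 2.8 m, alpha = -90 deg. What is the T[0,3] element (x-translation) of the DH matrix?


T[0,3] = a * cos(theta)
= 2.8 * cos(159 deg)
= 2.8 * -0.9336
= -2.614


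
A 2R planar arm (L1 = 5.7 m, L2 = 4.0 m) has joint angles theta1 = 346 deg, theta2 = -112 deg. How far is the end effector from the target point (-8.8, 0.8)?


End effector via forward kinematics:
x = L1*cos(t1) + L2*cos(t1+t2) = 3.1795
y = L1*sin(t1) + L2*sin(t1+t2) = -4.615
Distance to target:
d = sqrt((-8.8 - 3.1795)^2 + (0.8 - -4.615)^2)
= sqrt(143.5095 + 29.3225)
= 13.1466 m


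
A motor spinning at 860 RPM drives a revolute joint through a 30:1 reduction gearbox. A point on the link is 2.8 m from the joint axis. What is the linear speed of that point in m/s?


omega_motor = 860 * 2*pi/60 = 90.059 rad/s
omega_joint = omega_motor / 30 = 3.002 rad/s
v = omega_joint * r = 3.002 * 2.8
= 8.4055 m/s


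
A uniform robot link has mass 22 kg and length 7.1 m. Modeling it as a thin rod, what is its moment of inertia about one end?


I = (1/3) * m * L^2
= (1/3) * 22 * 7.1^2
= 0.333333 * 22 * 50.41
= 369.6733 kg*m^2


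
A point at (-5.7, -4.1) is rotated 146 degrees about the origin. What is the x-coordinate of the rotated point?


x' = x*cos(theta) - y*sin(theta)
cos(146 deg) = -0.829, sin(146 deg) = 0.5592
x' = -5.7 * -0.829 - -4.1 * 0.5592
= 4.7255 - -2.2927
= 7.0182


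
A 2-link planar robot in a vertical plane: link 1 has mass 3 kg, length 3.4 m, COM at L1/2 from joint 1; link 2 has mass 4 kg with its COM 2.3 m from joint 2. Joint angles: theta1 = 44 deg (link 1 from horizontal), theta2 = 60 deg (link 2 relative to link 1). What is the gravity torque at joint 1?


Horizontal distance from joint 1 to link-1 COM:
  x_c1 = (L1/2)*cos(t1) = 1.7 * 0.7193 = 1.2229 m
Horizontal distance from joint 1 to link-2 COM:
  x_c2 = L1*cos(t1) + Lc2*cos(t1+t2)
       = 3.4*0.7193 + 2.3*-0.2419 = 1.8893 m
tau1 = m1*g*x_c1 + m2*g*x_c2
     = 3*9.81*1.2229 + 4*9.81*1.8893
     = 35.9893 + 74.1375
     = 110.1268 Nm


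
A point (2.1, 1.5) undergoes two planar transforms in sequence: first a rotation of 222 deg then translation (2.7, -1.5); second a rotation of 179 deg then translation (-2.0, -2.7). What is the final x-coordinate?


After transform 1:
x1 = cos(222)*2.1 - sin(222)*1.5 + 2.7 = 2.1431
y1 = sin(222)*2.1 + cos(222)*1.5 + -1.5 = -4.0199
After transform 2:
x2 = cos(179)*2.1431 - sin(179)*-4.0199 + -2.0
= -4.0726


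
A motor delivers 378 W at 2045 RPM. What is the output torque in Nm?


omega = 2045 * 2*pi/60 = 214.1519 rad/s
tau = P / omega = 378 / 214.1519
= 1.7651 Nm


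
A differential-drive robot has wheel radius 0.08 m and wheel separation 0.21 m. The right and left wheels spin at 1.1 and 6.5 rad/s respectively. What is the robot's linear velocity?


vR = r*wR = 0.08*1.1 = 0.088 m/s
vL = r*wL = 0.08*6.5 = 0.52 m/s
v = (vR+vL)/2 = 0.304 m/s
omega = (vR-vL)/L = -2.0571 rad/s
linear velocity = 0.304 m/s


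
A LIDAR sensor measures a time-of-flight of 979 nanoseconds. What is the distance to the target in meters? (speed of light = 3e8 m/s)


tof = 979 ns = 9.79e-07 s
dist = c * tof / 2
= 3e8 * 9.79e-07 / 2
= 146.85 m


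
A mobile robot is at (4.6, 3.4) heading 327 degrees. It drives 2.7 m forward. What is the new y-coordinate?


y_new = y0 + d*sin(theta)
= 3.4 + 2.7*sin(327)
= 3.4 + -1.4705
= 1.9295


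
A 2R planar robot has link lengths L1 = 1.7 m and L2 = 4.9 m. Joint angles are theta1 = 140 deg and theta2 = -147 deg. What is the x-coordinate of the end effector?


Convert angles to radians: theta1 = 2.4435, theta2 = -2.5656
x = L1*cos(theta1) + L2*cos(theta1+theta2)
x = -1.3023 + 4.8635
x = 3.5612


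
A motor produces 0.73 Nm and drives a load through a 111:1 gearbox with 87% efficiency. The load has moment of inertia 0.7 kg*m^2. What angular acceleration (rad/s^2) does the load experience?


tau_out = tau_motor * N * eta
= 0.73 * 111 * 0.87 = 70.4961 Nm
alpha = tau_out / I = 70.4961 / 0.7
= 100.7087 rad/s^2


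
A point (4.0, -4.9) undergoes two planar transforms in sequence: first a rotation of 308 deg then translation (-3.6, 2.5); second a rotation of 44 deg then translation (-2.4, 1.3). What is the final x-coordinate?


After transform 1:
x1 = cos(308)*4.0 - sin(308)*-4.9 + -3.6 = -4.9986
y1 = sin(308)*4.0 + cos(308)*-4.9 + 2.5 = -3.6688
After transform 2:
x2 = cos(44)*-4.9986 - sin(44)*-3.6688 + -2.4
= -3.4471


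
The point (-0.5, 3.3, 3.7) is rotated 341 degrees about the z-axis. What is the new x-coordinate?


Rotation about z-axis: x' = x*cos(theta) - y*sin(theta)
= -0.5 * 0.9455 - 3.3 * -0.3256
= 0.6016


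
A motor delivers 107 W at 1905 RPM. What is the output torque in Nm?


omega = 1905 * 2*pi/60 = 199.4911 rad/s
tau = P / omega = 107 / 199.4911
= 0.5364 Nm


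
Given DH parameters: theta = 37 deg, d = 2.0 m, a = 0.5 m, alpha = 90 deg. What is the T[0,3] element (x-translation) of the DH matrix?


T[0,3] = a * cos(theta)
= 0.5 * cos(37 deg)
= 0.5 * 0.7986
= 0.3993


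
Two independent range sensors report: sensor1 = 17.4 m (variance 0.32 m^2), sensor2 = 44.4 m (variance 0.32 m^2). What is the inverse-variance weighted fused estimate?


w1 = (1/var1) / (1/var1 + 1/var2)
   = 3.125 / (3.125 + 3.125) = 0.5
w2 = 1 - w1 = 0.5
fused = w1*s1 + w2*s2 = 8.7 + 22.2
= 30.9 m


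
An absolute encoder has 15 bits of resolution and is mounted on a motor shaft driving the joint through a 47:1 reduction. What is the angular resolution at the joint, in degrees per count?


counts = 2^15 = 32768
effective counts at joint = 32768 * 47 = 1540096
resolution = 360 / 1540096
= 2.3375e-04 deg/count


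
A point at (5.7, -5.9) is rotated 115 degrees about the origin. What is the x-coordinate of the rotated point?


x' = x*cos(theta) - y*sin(theta)
cos(115 deg) = -0.4226, sin(115 deg) = 0.9063
x' = 5.7 * -0.4226 - -5.9 * 0.9063
= -2.4089 - -5.3472
= 2.9383


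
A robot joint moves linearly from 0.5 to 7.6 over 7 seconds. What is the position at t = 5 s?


s = t/T = 5/7 = 0.7143
p(t) = p0 + (pf-p0)*s
= 0.5 + (7.6 - 0.5) * 0.7143
= 5.5714


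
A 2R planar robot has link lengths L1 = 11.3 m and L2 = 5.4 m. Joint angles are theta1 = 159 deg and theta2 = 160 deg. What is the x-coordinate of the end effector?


Convert angles to radians: theta1 = 2.7751, theta2 = 2.7925
x = L1*cos(theta1) + L2*cos(theta1+theta2)
x = -10.5495 + 4.0754
x = -6.474


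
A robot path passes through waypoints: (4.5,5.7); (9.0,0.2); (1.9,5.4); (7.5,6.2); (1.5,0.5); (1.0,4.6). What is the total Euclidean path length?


Segment lengths:
  seg1 = sqrt((4.5)^2 + (-5.5)^2) = 7.1063
  seg2 = sqrt((-7.1)^2 + (5.2)^2) = 8.8006
  seg3 = sqrt((5.6)^2 + (0.8)^2) = 5.6569
  seg4 = sqrt((-6.0)^2 + (-5.7)^2) = 8.2759
  seg5 = sqrt((-0.5)^2 + (4.1)^2) = 4.1304
Total = 33.97


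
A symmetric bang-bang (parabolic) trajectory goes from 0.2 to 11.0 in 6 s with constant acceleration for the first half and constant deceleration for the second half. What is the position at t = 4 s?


Symmetric rest-to-rest: each phase covers (pf-p0)/2 in time T/2. 0.5*a*(T/2)^2 = (pf-p0)/2 => a = 4*(pf-p0)/T^2
a = 4*(11.0-0.2)/6^2 = 1.2
t = 4 is in the deceleration phase (t > T/2).
p = pf - 0.5*a*(T-t)^2 = 11.0 - 0.5*1.2*2^2
= 8.6


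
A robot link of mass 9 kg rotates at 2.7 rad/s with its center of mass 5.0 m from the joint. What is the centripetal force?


F = m * omega^2 * r
= 9 * 2.7^2 * 5.0
= 9 * 7.29 * 5.0
= 328.05 N


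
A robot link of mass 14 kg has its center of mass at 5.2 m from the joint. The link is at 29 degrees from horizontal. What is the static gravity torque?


tau = m*g*L*cos(angle)
= 14 * 9.81 * 5.2 * cos(29 deg)
= 14 * 9.81 * 5.2 * 0.8746
= 624.6254 Nm


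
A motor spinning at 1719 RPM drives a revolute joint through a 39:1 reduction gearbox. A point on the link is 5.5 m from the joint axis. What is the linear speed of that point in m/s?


omega_motor = 1719 * 2*pi/60 = 180.0133 rad/s
omega_joint = omega_motor / 39 = 4.6157 rad/s
v = omega_joint * r = 4.6157 * 5.5
= 25.3865 m/s


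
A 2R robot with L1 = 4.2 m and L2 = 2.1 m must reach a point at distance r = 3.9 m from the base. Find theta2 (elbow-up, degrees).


cos(theta2) = (r^2 - L1^2 - L2^2) / (2*L1*L2)
cos(theta2) = (15.21 - 17.64 - 4.41) / 17.64
cos(theta2) = -0.387755
theta2 = 112.8149 degrees


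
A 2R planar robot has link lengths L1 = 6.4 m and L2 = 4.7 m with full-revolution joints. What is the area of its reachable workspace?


r_max = L1 + L2 = 11.1 m
r_min = |L1 - L2| = 1.7 m
Area = pi*(r_max^2 - r_min^2)
= pi*(123.21 - 2.89)
= pi * 120.32
= 377.9964 m^2


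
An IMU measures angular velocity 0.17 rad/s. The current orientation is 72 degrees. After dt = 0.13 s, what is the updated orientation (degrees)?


delta_theta = w * dt = 0.17 * 0.13 = 0.0221 rad
= 1.2662 deg
theta_new = 72 + 1.2662 = 73.2662 deg


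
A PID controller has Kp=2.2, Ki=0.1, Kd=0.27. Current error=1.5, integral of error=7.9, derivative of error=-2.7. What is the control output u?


u = Kp*e + Ki*int(e) + Kd*de/dt
= 2.2*1.5 + 0.1*7.9 + 0.27*(-2.7)
= 3.3 + 0.79 + -0.729
= 3.361


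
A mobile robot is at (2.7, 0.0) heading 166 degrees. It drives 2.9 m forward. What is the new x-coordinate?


x_new = x0 + d*cos(theta)
= 2.7 + 2.9*cos(166)
= 2.7 + -2.8139
= -0.1139


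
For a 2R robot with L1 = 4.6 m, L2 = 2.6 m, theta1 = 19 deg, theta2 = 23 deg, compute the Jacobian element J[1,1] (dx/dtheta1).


J[1,1] = -L1*sin(t1) - L2*sin(t1+t2)
= -4.6*sin(19) - 2.6*sin(42)
= -3.2374


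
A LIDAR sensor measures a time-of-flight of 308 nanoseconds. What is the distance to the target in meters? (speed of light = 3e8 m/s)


tof = 308 ns = 3.08e-07 s
dist = c * tof / 2
= 3e8 * 3.08e-07 / 2
= 46.2 m


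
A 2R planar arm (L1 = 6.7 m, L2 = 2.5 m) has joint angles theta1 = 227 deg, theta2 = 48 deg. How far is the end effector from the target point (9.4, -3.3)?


End effector via forward kinematics:
x = L1*cos(t1) + L2*cos(t1+t2) = -4.3515
y = L1*sin(t1) + L2*sin(t1+t2) = -7.3906
Distance to target:
d = sqrt((9.4 - -4.3515)^2 + (-3.3 - -7.3906)^2)
= sqrt(189.1037 + 16.7327)
= 14.347 m


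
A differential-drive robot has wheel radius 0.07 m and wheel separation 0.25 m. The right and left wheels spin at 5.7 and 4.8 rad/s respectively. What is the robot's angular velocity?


vR = r*wR = 0.07*5.7 = 0.399 m/s
vL = r*wL = 0.07*4.8 = 0.336 m/s
v = (vR+vL)/2 = 0.3675 m/s
omega = (vR-vL)/L = 0.252 rad/s
angular velocity = 0.252 rad/s


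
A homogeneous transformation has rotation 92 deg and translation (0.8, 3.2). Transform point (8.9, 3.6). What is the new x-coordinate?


x' = cos(theta)*px - sin(theta)*py + tx
= -0.0349*8.9 - 0.9994*3.6 + 0.8
= -3.1084


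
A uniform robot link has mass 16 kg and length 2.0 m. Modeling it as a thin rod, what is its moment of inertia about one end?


I = (1/3) * m * L^2
= (1/3) * 16 * 2.0^2
= 0.333333 * 16 * 4.0
= 21.3333 kg*m^2


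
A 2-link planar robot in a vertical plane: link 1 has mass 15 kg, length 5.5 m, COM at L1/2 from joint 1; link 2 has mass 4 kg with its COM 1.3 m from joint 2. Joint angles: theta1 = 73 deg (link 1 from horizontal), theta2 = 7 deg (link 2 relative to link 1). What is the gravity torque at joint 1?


Horizontal distance from joint 1 to link-1 COM:
  x_c1 = (L1/2)*cos(t1) = 2.75 * 0.2924 = 0.804 m
Horizontal distance from joint 1 to link-2 COM:
  x_c2 = L1*cos(t1) + Lc2*cos(t1+t2)
       = 5.5*0.2924 + 1.3*0.1736 = 1.8338 m
tau1 = m1*g*x_c1 + m2*g*x_c2
     = 15*9.81*0.804 + 4*9.81*1.8338
     = 118.3119 + 71.9578
     = 190.2697 Nm


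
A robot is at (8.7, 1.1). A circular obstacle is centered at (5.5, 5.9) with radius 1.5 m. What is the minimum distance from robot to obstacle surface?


center_dist = sqrt((8.7-5.5)^2 + (1.1-5.9)^2)
= sqrt(10.24 + 23.04)
= 5.7689
min_dist = center_dist - radius = 5.7689 - 1.5 = 4.2689 m


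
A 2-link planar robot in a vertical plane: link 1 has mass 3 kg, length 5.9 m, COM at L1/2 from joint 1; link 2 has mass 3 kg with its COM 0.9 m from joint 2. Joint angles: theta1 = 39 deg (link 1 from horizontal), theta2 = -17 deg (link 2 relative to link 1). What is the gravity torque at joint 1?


Horizontal distance from joint 1 to link-1 COM:
  x_c1 = (L1/2)*cos(t1) = 2.95 * 0.7771 = 2.2926 m
Horizontal distance from joint 1 to link-2 COM:
  x_c2 = L1*cos(t1) + Lc2*cos(t1+t2)
       = 5.9*0.7771 + 0.9*0.9272 = 5.4196 m
tau1 = m1*g*x_c1 + m2*g*x_c2
     = 3*9.81*2.2926 + 3*9.81*5.4196
     = 67.4706 + 159.4996
     = 226.9703 Nm


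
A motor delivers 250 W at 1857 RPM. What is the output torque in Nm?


omega = 1857 * 2*pi/60 = 194.4646 rad/s
tau = P / omega = 250 / 194.4646
= 1.2856 Nm


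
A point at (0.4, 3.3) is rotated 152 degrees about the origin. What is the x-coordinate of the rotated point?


x' = x*cos(theta) - y*sin(theta)
cos(152 deg) = -0.8829, sin(152 deg) = 0.4695
x' = 0.4 * -0.8829 - 3.3 * 0.4695
= -0.3532 - 1.5493
= -1.9024


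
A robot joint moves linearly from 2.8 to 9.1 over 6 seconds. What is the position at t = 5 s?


s = t/T = 5/6 = 0.8333
p(t) = p0 + (pf-p0)*s
= 2.8 + (9.1 - 2.8) * 0.8333
= 8.05


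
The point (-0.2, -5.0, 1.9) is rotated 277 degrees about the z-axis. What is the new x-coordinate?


Rotation about z-axis: x' = x*cos(theta) - y*sin(theta)
= -0.2 * 0.1219 - -5.0 * -0.9925
= -4.9871


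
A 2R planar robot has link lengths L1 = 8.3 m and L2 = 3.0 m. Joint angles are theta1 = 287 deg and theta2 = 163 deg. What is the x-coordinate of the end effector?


Convert angles to radians: theta1 = 5.0091, theta2 = 2.8449
x = L1*cos(theta1) + L2*cos(theta1+theta2)
x = 2.4267 + 0.0
x = 2.4267


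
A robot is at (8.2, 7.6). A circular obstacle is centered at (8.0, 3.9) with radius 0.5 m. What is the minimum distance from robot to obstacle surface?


center_dist = sqrt((8.2-8.0)^2 + (7.6-3.9)^2)
= sqrt(0.04 + 13.69)
= 3.7054
min_dist = center_dist - radius = 3.7054 - 0.5 = 3.2054 m


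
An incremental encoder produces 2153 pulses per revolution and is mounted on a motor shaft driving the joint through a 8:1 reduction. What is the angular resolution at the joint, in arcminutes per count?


counts per rev = 2153
effective counts at joint = 2153 * 8 = 17224
resolution = 360*60 / 17224
= 1.2541 arcmin/count


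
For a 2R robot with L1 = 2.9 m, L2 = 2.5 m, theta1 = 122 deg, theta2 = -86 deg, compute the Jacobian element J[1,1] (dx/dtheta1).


J[1,1] = -L1*sin(t1) - L2*sin(t1+t2)
= -2.9*sin(122) - 2.5*sin(36)
= -3.9288


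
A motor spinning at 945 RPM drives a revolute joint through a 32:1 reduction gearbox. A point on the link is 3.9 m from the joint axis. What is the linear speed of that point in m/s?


omega_motor = 945 * 2*pi/60 = 98.9602 rad/s
omega_joint = omega_motor / 32 = 3.0925 rad/s
v = omega_joint * r = 3.0925 * 3.9
= 12.0608 m/s


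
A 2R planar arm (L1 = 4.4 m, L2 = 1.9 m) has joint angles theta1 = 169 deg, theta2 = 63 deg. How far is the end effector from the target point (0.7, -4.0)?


End effector via forward kinematics:
x = L1*cos(t1) + L2*cos(t1+t2) = -5.4889
y = L1*sin(t1) + L2*sin(t1+t2) = -0.6577
Distance to target:
d = sqrt((0.7 - -5.4889)^2 + (-4.0 - -0.6577)^2)
= sqrt(38.3027 + 11.1712)
= 7.0338 m


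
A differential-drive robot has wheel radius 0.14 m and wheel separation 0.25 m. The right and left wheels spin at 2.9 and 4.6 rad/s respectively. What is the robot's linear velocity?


vR = r*wR = 0.14*2.9 = 0.406 m/s
vL = r*wL = 0.14*4.6 = 0.644 m/s
v = (vR+vL)/2 = 0.525 m/s
omega = (vR-vL)/L = -0.952 rad/s
linear velocity = 0.525 m/s


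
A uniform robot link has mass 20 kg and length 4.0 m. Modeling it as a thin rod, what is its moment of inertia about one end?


I = (1/3) * m * L^2
= (1/3) * 20 * 4.0^2
= 0.333333 * 20 * 16.0
= 106.6667 kg*m^2


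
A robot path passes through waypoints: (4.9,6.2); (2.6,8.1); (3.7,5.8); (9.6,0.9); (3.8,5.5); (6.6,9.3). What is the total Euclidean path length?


Segment lengths:
  seg1 = sqrt((-2.3)^2 + (1.9)^2) = 2.9833
  seg2 = sqrt((1.1)^2 + (-2.3)^2) = 2.5495
  seg3 = sqrt((5.9)^2 + (-4.9)^2) = 7.6694
  seg4 = sqrt((-5.8)^2 + (4.6)^2) = 7.4027
  seg5 = sqrt((2.8)^2 + (3.8)^2) = 4.7202
Total = 25.3251


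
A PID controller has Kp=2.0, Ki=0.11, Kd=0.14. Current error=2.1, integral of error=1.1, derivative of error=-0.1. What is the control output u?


u = Kp*e + Ki*int(e) + Kd*de/dt
= 2.0*2.1 + 0.11*1.1 + 0.14*(-0.1)
= 4.2 + 0.121 + -0.014
= 4.307


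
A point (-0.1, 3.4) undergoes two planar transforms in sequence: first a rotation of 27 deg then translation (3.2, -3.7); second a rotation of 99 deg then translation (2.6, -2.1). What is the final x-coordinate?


After transform 1:
x1 = cos(27)*-0.1 - sin(27)*3.4 + 3.2 = 1.5673
y1 = sin(27)*-0.1 + cos(27)*3.4 + -3.7 = -0.716
After transform 2:
x2 = cos(99)*1.5673 - sin(99)*-0.716 + 2.6
= 3.062


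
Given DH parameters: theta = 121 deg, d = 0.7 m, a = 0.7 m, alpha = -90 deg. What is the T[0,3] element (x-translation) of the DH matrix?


T[0,3] = a * cos(theta)
= 0.7 * cos(121 deg)
= 0.7 * -0.515
= -0.3605


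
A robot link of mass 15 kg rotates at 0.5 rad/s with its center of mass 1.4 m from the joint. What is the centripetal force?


F = m * omega^2 * r
= 15 * 0.5^2 * 1.4
= 15 * 0.25 * 1.4
= 5.25 N


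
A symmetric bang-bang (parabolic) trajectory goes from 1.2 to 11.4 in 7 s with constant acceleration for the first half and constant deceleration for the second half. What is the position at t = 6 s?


Symmetric rest-to-rest: each phase covers (pf-p0)/2 in time T/2. 0.5*a*(T/2)^2 = (pf-p0)/2 => a = 4*(pf-p0)/T^2
a = 4*(11.4-1.2)/7^2 = 0.8327
t = 6 is in the deceleration phase (t > T/2).
p = pf - 0.5*a*(T-t)^2 = 11.4 - 0.5*0.8327*1^2
= 10.9837


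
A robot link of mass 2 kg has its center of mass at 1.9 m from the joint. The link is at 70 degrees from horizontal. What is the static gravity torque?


tau = m*g*L*cos(angle)
= 2 * 9.81 * 1.9 * cos(70 deg)
= 2 * 9.81 * 1.9 * 0.342
= 12.7498 Nm


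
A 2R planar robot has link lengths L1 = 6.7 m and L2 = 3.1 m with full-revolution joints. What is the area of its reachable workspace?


r_max = L1 + L2 = 9.8 m
r_min = |L1 - L2| = 3.6 m
Area = pi*(r_max^2 - r_min^2)
= pi*(96.04 - 12.96)
= pi * 83.08
= 261.0035 m^2


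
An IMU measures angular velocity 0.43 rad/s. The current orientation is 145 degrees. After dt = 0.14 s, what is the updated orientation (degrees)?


delta_theta = w * dt = 0.43 * 0.14 = 0.0602 rad
= 3.4492 deg
theta_new = 145 + 3.4492 = 148.4492 deg
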